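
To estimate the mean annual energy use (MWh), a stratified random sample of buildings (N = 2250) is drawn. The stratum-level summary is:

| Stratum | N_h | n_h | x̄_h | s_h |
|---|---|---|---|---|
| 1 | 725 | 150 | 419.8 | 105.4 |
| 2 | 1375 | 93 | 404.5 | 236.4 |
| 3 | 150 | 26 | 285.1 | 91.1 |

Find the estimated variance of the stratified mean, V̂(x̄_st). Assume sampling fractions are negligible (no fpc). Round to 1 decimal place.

V̂(x̄_st) ≈ 233.5

V̂(x̄_st) = Σ W_h² s_h²/n_h, with W_h = N_h/N and N = 2250:
  stratum 1: (725/2250)²·105.4²/150 = 7.68955
  stratum 2: (1375/2250)²·236.4²/93 = 224.415
  stratum 3: (150/2250)²·91.1²/26 = 1.41867
V̂(x̄_st) = 233.523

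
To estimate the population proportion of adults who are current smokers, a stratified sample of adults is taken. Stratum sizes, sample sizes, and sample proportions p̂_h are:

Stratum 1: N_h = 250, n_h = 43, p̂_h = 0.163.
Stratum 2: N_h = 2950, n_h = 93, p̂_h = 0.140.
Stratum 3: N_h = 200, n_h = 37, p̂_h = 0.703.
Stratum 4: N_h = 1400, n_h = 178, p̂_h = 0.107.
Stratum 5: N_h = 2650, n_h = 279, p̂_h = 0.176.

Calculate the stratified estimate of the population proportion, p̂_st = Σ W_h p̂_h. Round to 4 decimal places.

p̂_st ≈ 0.1625

N = 7450; stratum weights W_h = N_h/N.
p̂_st = Σ W_h p̂_h = (250·0.163 + 2950·0.140 + 200·0.703 + 1400·0.107 + 2650·0.176)/7450 = 0.16249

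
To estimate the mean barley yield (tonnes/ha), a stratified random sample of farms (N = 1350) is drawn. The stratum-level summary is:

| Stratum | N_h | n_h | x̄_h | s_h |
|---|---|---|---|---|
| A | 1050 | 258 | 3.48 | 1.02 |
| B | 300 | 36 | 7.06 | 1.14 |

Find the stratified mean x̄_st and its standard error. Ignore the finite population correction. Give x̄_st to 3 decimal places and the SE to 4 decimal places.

x̄_st = Σ W_h x̄_h = (1050·3.48 + 300·7.06)/1350 = 4.27556
V̂(x̄_st) = Σ W_h² s_h²/n_h, with W_h = N_h/N and N = 1350:
  stratum A: (1050/1350)²·1.02²/258 = 0.00243945
  stratum B: (300/1350)²·1.14²/36 = 0.00178272
V̂(x̄_st) = 0.00422216
SE(x̄_st) = √0.00422216 = 0.0649782

x̄_st ≈ 4.276, SE ≈ 0.0650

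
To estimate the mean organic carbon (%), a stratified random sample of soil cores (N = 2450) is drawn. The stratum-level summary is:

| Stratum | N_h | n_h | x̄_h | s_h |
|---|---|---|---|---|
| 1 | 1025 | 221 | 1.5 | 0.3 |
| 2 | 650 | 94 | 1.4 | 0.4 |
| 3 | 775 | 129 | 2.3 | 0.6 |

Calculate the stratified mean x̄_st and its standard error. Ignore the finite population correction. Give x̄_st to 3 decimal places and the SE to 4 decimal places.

x̄_st = Σ W_h x̄_h = (1025·1.5 + 650·1.4 + 775·2.3)/2450 = 1.72653
V̂(x̄_st) = Σ W_h² s_h²/n_h, with W_h = N_h/N and N = 2450:
  stratum 1: (1025/2450)²·0.3²/221 = 7.12797e-05
  stratum 2: (650/2450)²·0.4²/94 = 0.000119808
  stratum 3: (775/2450)²·0.6²/129 = 0.000279244
V̂(x̄_st) = 0.000470332
SE(x̄_st) = √0.000470332 = 0.0216871

x̄_st ≈ 1.727, SE ≈ 0.0217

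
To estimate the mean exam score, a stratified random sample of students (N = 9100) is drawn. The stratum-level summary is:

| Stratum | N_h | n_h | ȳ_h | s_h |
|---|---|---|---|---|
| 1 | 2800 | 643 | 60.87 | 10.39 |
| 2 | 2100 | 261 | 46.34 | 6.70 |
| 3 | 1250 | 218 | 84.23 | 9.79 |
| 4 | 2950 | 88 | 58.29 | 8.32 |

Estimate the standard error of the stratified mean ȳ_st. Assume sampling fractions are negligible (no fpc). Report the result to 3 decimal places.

V̂(ȳ_st) = Σ W_h² s_h²/n_h, with W_h = N_h/N and N = 9100:
  stratum 1: (2800/9100)²·10.39²/643 = 0.0158947
  stratum 2: (2100/9100)²·6.70²/261 = 0.00915936
  stratum 3: (1250/9100)²·9.79²/218 = 0.00829557
  stratum 4: (2950/9100)²·8.32²/88 = 0.0826657
V̂(ȳ_st) = 0.116015
SE(ȳ_st) = √0.116015 = 0.34061

SE(ȳ_st) ≈ 0.341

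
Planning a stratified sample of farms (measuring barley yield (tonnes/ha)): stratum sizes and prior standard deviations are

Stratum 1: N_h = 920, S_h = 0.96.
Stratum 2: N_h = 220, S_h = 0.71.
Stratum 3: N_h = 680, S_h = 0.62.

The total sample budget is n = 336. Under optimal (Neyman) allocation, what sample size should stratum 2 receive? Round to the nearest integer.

Neyman allocation: n_h = n · N_h S_h / Σ N_i S_i, with n = 336.
  stratum 1: N_h·S_h = 920·0.96 = 883.20
  stratum 2: N_h·S_h = 220·0.71 = 156.20
  stratum 3: N_h·S_h = 680·0.62 = 421.60
Σ N_h S_h = 1461.00
n for stratum 2 = 336·156.20/1461.00 = 35.923 → 36

36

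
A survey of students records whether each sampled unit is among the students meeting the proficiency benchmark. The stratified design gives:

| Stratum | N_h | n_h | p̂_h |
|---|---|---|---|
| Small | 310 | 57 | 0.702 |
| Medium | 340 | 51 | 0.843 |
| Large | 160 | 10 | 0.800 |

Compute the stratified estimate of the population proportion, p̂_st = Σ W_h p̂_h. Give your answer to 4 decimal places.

N = 810; stratum weights W_h = N_h/N.
p̂_st = Σ W_h p̂_h = (310·0.702 + 340·0.843 + 160·0.800)/810 = 0.78054

p̂_st ≈ 0.7805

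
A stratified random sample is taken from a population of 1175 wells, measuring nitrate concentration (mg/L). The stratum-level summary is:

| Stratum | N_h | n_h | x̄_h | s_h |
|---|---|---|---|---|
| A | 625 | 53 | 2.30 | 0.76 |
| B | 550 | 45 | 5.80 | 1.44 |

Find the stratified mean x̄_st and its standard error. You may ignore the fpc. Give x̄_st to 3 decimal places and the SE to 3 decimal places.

x̄_st = Σ W_h x̄_h = (625·2.30 + 550·5.80)/1175 = 3.93830
V̂(x̄_st) = Σ W_h² s_h²/n_h, with W_h = N_h/N and N = 1175:
  stratum A: (625/1175)²·0.76²/53 = 0.00308344
  stratum B: (550/1175)²·1.44²/45 = 0.0100963
V̂(x̄_st) = 0.0131797
SE(x̄_st) = √0.0131797 = 0.114803

x̄_st ≈ 3.938, SE ≈ 0.115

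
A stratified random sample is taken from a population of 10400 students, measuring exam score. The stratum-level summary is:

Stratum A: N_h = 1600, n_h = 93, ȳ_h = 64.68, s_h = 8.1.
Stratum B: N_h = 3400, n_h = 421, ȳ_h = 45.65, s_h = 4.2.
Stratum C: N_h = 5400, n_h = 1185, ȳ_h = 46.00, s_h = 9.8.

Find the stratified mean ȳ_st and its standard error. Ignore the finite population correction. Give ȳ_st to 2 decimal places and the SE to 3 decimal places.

ȳ_st = Σ W_h ȳ_h = (1600·64.68 + 3400·45.65 + 5400·46.00)/10400 = 48.75942
V̂(ȳ_st) = Σ W_h² s_h²/n_h, with W_h = N_h/N and N = 10400:
  stratum A: (1600/10400)²·8.1²/93 = 0.0166978
  stratum B: (3400/10400)²·4.2²/421 = 0.00447824
  stratum C: (5400/10400)²·9.8²/1185 = 0.0218502
V̂(ȳ_st) = 0.0430262
SE(ȳ_st) = √0.0430262 = 0.207428

ȳ_st ≈ 48.76, SE ≈ 0.207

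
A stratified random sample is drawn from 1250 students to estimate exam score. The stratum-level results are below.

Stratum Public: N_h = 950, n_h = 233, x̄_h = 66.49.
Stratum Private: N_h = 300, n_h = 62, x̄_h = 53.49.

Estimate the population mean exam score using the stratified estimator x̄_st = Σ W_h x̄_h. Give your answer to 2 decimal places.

N = Σ N_h = 1250. Stratum weights W_h = N_h/N.
x̄_st = (950·66.49 + 300·53.49) / 1250 = 63.3700

x̄_st ≈ 63.37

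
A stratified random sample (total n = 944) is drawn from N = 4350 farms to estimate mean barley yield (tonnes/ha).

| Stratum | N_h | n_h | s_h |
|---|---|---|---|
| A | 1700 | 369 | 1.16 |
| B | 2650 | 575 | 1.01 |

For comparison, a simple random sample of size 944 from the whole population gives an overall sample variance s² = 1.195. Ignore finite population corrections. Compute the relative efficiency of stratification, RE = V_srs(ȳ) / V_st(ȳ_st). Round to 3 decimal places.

RE ≈ 1.042

V̂(ȳ_st) = Σ W_h² s_h²/n_h, with W_h = N_h/N and N = 4350:
  stratum A: (1700/4350)²·1.16²/369 = 0.000556941
  stratum B: (2650/4350)²·1.01²/575 = 0.000658397
V_st = 0.00121534
V_srs = s²/n = 1.195/944 = 0.00126589
Relative efficiency = V_srs / V_st = 0.00126589/0.00121534 = 1.0416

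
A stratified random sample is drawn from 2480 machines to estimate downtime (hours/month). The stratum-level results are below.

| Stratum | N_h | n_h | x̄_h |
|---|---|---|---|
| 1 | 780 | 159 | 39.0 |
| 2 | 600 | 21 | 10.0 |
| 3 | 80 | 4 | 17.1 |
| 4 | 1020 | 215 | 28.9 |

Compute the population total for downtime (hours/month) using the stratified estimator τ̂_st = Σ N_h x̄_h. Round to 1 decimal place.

τ̂_st ≈ 67266.0

τ̂_st = Σ N_h x̄_h = 780·39.0 + 600·10.0 + 80·17.1 + 1020·28.9 = 67266.0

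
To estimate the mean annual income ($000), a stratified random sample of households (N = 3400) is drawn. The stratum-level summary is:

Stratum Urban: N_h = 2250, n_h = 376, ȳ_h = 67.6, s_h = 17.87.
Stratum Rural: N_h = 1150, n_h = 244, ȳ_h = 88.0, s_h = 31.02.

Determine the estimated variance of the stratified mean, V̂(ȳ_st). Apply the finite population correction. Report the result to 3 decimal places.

V̂(ȳ_st) ≈ 0.665

V̂(ȳ_st) = Σ W_h² (1 − n_h/N_h) s_h²/n_h, with W_h = N_h/N and N = 3400:
  stratum Urban: (2250/3400)²·(1 − 376/2250)·17.87²/376 = 0.309782
  stratum Rural: (1150/3400)²·(1 − 244/1150)·31.02²/244 = 0.355436
V̂(ȳ_st) = 0.665218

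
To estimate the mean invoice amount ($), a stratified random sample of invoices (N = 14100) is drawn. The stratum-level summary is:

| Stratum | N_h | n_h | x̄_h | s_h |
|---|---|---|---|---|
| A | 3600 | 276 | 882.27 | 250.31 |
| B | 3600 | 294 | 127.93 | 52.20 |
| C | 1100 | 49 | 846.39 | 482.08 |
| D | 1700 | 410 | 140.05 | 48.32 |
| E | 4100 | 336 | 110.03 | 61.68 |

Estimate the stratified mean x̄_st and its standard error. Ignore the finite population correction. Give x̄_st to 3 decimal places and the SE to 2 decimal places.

x̄_st = Σ W_h x̄_h = (3600·882.27 + 3600·127.93 + 1100·846.39 + 1700·140.05 + 4100·110.03)/14100 = 372.83383
V̂(x̄_st) = Σ W_h² s_h²/n_h, with W_h = N_h/N and N = 14100:
  stratum A: (3600/14100)²·250.31²/276 = 14.7984
  stratum B: (3600/14100)²·52.20²/294 = 0.604172
  stratum C: (1100/14100)²·482.08²/49 = 28.8662
  stratum D: (1700/14100)²·48.32²/410 = 0.0827808
  stratum E: (4100/14100)²·61.68²/336 = 0.957368
V̂(x̄_st) = 45.3089
SE(x̄_st) = √45.3089 = 6.73119

x̄_st ≈ 372.834, SE ≈ 6.73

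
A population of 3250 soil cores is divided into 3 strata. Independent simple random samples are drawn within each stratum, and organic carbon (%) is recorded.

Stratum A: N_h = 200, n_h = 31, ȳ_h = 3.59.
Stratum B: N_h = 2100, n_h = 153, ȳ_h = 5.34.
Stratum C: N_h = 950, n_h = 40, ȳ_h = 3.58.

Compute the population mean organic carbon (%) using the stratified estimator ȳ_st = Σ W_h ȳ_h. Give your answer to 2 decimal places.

ȳ_st ≈ 4.72

N = Σ N_h = 3250. Stratum weights W_h = N_h/N.
ȳ_st = (200·3.59 + 2100·5.34 + 950·3.58) / 3250 = 4.7178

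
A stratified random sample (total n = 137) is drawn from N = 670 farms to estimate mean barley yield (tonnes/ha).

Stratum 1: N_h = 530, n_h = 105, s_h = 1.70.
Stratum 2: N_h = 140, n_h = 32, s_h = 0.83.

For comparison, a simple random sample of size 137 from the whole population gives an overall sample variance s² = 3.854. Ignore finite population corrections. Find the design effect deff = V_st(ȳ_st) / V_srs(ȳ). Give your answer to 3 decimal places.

deff ≈ 0.646

V̂(ȳ_st) = Σ W_h² s_h²/n_h, with W_h = N_h/N and N = 670:
  stratum 1: (530/670)²·1.70²/105 = 0.0172231
  stratum 2: (140/670)²·0.83²/32 = 0.000939967
V_st = 0.018163
V_srs = s²/n = 3.854/137 = 0.0281314
deff = V_st / V_srs = 0.018163/0.0281314 = 0.6457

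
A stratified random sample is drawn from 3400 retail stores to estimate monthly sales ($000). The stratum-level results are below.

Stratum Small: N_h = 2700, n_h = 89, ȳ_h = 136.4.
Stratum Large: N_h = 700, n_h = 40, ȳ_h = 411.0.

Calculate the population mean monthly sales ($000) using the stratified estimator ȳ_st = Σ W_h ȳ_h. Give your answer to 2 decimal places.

N = Σ N_h = 3400. Stratum weights W_h = N_h/N.
ȳ_st = (2700·136.4 + 700·411.0) / 3400 = 192.9353

ȳ_st ≈ 192.94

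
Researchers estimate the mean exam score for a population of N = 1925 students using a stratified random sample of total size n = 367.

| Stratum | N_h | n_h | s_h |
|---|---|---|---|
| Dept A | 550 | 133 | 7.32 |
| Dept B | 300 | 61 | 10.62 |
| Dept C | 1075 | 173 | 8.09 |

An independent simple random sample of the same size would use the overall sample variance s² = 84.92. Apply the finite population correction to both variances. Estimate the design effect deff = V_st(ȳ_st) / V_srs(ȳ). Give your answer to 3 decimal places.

deff ≈ 0.853

V̂(ȳ_st) = Σ W_h² (1 − n_h/N_h) s_h²/n_h, with W_h = N_h/N and N = 1925:
  stratum Dept A: (550/1925)²·(1 − 133/550)·7.32²/133 = 0.0249349
  stratum Dept B: (300/1925)²·(1 − 61/300)·10.62²/61 = 0.0357748
  stratum Dept C: (1075/1925)²·(1 − 173/1075)·8.09²/173 = 0.098993
V_st = 0.159703
V_srs = (1 − 367/1925)·84.92/367 = 0.187275
deff = V_st / V_srs = 0.159703/0.187275 = 0.8528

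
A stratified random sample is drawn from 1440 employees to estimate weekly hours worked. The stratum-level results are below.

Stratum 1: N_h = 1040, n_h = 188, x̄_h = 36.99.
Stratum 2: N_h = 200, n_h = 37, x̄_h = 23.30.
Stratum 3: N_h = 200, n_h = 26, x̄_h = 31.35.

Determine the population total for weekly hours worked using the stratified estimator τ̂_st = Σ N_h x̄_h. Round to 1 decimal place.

τ̂_st ≈ 49399.6

τ̂_st = Σ N_h x̄_h = 1040·36.99 + 200·23.30 + 200·31.35 = 49399.6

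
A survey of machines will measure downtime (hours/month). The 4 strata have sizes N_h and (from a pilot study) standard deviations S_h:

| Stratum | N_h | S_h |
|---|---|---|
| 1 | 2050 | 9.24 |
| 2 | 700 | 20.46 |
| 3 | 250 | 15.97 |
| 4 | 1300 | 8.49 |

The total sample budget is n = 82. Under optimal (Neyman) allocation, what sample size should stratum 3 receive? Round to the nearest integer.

Neyman allocation: n_h = n · N_h S_h / Σ N_i S_i, with n = 82.
  stratum 1: N_h·S_h = 2050·9.24 = 18942.00
  stratum 2: N_h·S_h = 700·20.46 = 14322.00
  stratum 3: N_h·S_h = 250·15.97 = 3992.50
  stratum 4: N_h·S_h = 1300·8.49 = 11037.00
Σ N_h S_h = 48293.50
n for stratum 3 = 82·3992.50/48293.50 = 6.779 → 7

7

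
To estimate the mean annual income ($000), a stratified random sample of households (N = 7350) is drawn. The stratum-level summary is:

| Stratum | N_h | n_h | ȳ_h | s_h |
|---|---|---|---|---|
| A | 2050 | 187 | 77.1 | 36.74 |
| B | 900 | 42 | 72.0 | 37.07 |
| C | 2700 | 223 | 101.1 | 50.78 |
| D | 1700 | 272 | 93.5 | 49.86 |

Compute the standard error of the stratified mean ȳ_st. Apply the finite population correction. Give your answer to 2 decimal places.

SE(ȳ_st) ≈ 1.68

V̂(ȳ_st) = Σ W_h² (1 − n_h/N_h) s_h²/n_h, with W_h = N_h/N and N = 7350:
  stratum A: (2050/7350)²·(1 − 187/2050)·36.74²/187 = 0.510304
  stratum B: (900/7350)²·(1 − 42/900)·37.07²/42 = 0.467682
  stratum C: (2700/7350)²·(1 − 223/2700)·50.78²/223 = 1.43151
  stratum D: (1700/7350)²·(1 − 272/1700)·49.86²/272 = 0.410713
V̂(ȳ_st) = 2.82021
SE(ȳ_st) = √2.82021 = 1.67935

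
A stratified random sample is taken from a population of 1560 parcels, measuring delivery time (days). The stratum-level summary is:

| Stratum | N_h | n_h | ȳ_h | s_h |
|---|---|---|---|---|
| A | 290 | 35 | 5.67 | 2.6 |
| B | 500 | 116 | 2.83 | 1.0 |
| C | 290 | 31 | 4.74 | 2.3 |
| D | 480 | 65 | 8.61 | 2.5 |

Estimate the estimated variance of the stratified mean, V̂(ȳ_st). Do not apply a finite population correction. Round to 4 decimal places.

V̂(ȳ_st) = Σ W_h² s_h²/n_h, with W_h = N_h/N and N = 1560:
  stratum A: (290/1560)²·2.6²/35 = 0.0066746
  stratum B: (500/1560)²·1.0²/116 = 0.00088559
  stratum C: (290/1560)²·2.3²/31 = 0.00589713
  stratum D: (480/1560)²·2.5²/65 = 0.00910332
V̂(ȳ_st) = 0.0225606

V̂(ȳ_st) ≈ 0.0226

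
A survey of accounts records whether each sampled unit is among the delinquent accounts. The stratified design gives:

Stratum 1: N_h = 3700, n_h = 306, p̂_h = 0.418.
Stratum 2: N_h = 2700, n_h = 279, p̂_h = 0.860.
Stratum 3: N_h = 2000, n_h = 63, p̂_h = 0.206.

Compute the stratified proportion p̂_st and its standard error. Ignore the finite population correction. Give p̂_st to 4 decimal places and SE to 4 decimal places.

N = 8400; stratum weights W_h = N_h/N.
p̂_st = Σ W_h p̂_h = (3700·0.418 + 2700·0.860 + 2000·0.206)/8400 = 0.50960
V̂(p̂_st) = Σ W_h² p̂_h(1−p̂_h)/(n_h−1):
  stratum 1: (3700/8400)²·0.418·0.582/305 = 0.000154755
  stratum 2: (2700/8400)²·0.860·0.140/278 = 4.47456e-05
  stratum 3: (2000/8400)²·0.206·0.794/62 = 0.000149554
V̂(p̂_st) = 0.000349054; SE = √V̂ = 0.018683

p̂_st ≈ 0.5096, SE ≈ 0.0187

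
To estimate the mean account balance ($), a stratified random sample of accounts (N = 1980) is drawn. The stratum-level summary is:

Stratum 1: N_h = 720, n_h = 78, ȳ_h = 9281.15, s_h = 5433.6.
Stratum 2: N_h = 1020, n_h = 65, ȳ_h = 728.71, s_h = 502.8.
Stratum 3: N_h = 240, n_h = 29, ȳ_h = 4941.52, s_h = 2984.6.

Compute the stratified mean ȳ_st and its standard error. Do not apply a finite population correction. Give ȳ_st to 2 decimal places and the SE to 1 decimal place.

ȳ_st = Σ W_h ȳ_h = (720·9281.15 + 1020·728.71 + 240·4941.52)/1980 = 4349.33182
V̂(ȳ_st) = Σ W_h² s_h²/n_h, with W_h = N_h/N and N = 1980:
  stratum 1: (720/1980)²·5433.6²/78 = 50051.3
  stratum 2: (1020/1980)²·502.8²/65 = 1032.16
  stratum 3: (240/1980)²·2984.6²/29 = 4513.01
V̂(ȳ_st) = 55596.5
SE(ȳ_st) = √55596.5 = 235.789

ȳ_st ≈ 4349.33, SE ≈ 235.8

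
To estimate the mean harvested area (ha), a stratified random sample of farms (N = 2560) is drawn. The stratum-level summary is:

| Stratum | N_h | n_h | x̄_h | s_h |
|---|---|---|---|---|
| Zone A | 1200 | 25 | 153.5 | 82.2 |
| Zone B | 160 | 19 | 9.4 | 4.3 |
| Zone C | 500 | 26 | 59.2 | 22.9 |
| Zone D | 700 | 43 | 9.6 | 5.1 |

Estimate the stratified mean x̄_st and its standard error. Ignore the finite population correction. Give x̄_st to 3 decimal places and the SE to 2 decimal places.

x̄_st ≈ 86.728, SE ≈ 7.76

x̄_st = Σ W_h x̄_h = (1200·153.5 + 160·9.4 + 500·59.2 + 700·9.6)/2560 = 86.72813
V̂(x̄_st) = Σ W_h² s_h²/n_h, with W_h = N_h/N and N = 2560:
  stratum Zone A: (1200/2560)²·82.2²/25 = 59.3863
  stratum Zone B: (160/2560)²·4.3²/19 = 0.0038014
  stratum Zone C: (500/2560)²·22.9²/26 = 0.76941
  stratum Zone D: (700/2560)²·5.1²/43 = 0.045226
V̂(x̄_st) = 60.2047
SE(x̄_st) = √60.2047 = 7.75917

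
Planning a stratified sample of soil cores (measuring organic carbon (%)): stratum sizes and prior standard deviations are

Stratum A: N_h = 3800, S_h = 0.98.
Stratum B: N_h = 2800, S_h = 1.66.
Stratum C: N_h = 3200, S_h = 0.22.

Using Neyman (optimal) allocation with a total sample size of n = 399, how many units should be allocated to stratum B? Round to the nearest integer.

Neyman allocation: n_h = n · N_h S_h / Σ N_i S_i, with n = 399.
  stratum A: N_h·S_h = 3800·0.98 = 3724.00
  stratum B: N_h·S_h = 2800·1.66 = 4648.00
  stratum C: N_h·S_h = 3200·0.22 = 704.00
Σ N_h S_h = 9076.00
n for stratum B = 399·4648.00/9076.00 = 204.336 → 204

204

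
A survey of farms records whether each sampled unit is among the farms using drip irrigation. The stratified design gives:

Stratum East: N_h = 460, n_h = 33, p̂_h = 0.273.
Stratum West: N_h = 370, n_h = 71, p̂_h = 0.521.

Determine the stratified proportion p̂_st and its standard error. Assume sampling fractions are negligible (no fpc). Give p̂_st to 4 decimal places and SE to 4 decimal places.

p̂_st ≈ 0.3836, SE ≈ 0.0511

N = 830; stratum weights W_h = N_h/N.
p̂_st = Σ W_h p̂_h = (460·0.273 + 370·0.521)/830 = 0.38355
V̂(p̂_st) = Σ W_h² p̂_h(1−p̂_h)/(n_h−1):
  stratum East: (460/830)²·0.273·0.727/32 = 0.00190505
  stratum West: (370/830)²·0.521·0.479/70 = 0.000708472
V̂(p̂_st) = 0.00261352; SE = √V̂ = 0.0511226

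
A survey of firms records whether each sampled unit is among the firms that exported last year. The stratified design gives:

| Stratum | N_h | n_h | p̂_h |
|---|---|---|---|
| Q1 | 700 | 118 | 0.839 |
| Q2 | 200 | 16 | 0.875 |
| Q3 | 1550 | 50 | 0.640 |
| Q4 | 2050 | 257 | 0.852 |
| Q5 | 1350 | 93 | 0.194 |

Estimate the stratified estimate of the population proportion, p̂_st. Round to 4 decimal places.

N = 5850; stratum weights W_h = N_h/N.
p̂_st = Σ W_h p̂_h = (700·0.839 + 200·0.875 + 1550·0.640 + 2050·0.852 + 1350·0.194)/5850 = 0.64321

p̂_st ≈ 0.6432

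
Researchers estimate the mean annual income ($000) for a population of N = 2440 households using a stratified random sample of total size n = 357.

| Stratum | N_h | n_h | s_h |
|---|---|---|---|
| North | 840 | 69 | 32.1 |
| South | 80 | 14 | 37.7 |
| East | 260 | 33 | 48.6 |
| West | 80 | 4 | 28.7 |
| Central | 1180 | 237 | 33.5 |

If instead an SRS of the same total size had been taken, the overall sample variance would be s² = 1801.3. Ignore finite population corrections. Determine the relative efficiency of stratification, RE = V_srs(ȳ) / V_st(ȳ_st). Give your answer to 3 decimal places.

RE ≈ 1.255

V̂(ȳ_st) = Σ W_h² s_h²/n_h, with W_h = N_h/N and N = 2440:
  stratum North: (840/2440)²·32.1²/69 = 1.76986
  stratum South: (80/2440)²·37.7²/14 = 0.109133
  stratum East: (260/2440)²·48.6²/33 = 0.812691
  stratum West: (80/2440)²·28.7²/4 = 0.221363
  stratum Central: (1180/2440)²·33.5²/237 = 1.10745
V_st = 4.0205
V_srs = s²/n = 1801.3/357 = 5.04566
Relative efficiency = V_srs / V_st = 5.04566/4.0205 = 1.2550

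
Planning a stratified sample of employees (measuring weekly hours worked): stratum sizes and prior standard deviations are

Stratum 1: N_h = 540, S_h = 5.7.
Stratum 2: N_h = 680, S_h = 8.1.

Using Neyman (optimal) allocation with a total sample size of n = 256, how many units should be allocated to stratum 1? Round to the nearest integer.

Neyman allocation: n_h = n · N_h S_h / Σ N_i S_i, with n = 256.
  stratum 1: N_h·S_h = 540·5.7 = 3078.00
  stratum 2: N_h·S_h = 680·8.1 = 5508.00
Σ N_h S_h = 8586.00
n for stratum 1 = 256·3078.00/8586.00 = 91.774 → 92

92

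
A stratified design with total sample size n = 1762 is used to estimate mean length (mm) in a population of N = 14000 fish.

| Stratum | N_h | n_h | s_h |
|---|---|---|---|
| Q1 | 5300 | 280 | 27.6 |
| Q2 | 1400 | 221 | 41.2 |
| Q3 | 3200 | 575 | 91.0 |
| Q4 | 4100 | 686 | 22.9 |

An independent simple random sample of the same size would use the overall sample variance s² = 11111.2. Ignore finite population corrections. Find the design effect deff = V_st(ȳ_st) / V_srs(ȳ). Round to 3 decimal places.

deff ≈ 0.204

V̂(ȳ_st) = Σ W_h² s_h²/n_h, with W_h = N_h/N and N = 14000:
  stratum Q1: (5300/14000)²·27.6²/280 = 0.389902
  stratum Q2: (1400/14000)²·41.2²/221 = 0.0768072
  stratum Q3: (3200/14000)²·91.0²/575 = 0.752417
  stratum Q4: (4100/14000)²·22.9²/686 = 0.065563
V_st = 1.28469
V_srs = s²/n = 11111.2/1762 = 6.30602
deff = V_st / V_srs = 1.28469/6.30602 = 0.2037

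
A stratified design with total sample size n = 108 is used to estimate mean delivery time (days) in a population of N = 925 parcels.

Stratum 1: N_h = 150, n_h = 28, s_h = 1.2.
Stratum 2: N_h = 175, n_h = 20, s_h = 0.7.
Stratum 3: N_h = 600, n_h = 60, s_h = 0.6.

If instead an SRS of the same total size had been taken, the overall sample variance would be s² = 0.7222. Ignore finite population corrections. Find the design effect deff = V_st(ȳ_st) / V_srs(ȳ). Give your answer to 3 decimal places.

deff ≈ 0.711

V̂(ȳ_st) = Σ W_h² s_h²/n_h, with W_h = N_h/N and N = 925:
  stratum 1: (150/925)²·1.2²/28 = 0.00135239
  stratum 2: (175/925)²·0.7²/20 = 0.000876917
  stratum 3: (600/925)²·0.6²/60 = 0.00252447
V_st = 0.00475378
V_srs = s²/n = 0.7222/108 = 0.00668704
deff = V_st / V_srs = 0.00475378/0.00668704 = 0.7109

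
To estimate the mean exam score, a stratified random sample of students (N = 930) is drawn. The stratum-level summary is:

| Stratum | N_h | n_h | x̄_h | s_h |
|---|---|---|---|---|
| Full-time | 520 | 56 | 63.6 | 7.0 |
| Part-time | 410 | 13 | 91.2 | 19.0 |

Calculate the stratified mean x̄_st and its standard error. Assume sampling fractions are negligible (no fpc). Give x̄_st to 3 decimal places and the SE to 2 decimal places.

x̄_st ≈ 75.768, SE ≈ 2.38

x̄_st = Σ W_h x̄_h = (520·63.6 + 410·91.2)/930 = 75.76774
V̂(x̄_st) = Σ W_h² s_h²/n_h, with W_h = N_h/N and N = 930:
  stratum Full-time: (520/930)²·7.0²/56 = 0.273558
  stratum Part-time: (410/930)²·19.0²/13 = 5.39716
V̂(x̄_st) = 5.67072
SE(x̄_st) = √5.67072 = 2.38133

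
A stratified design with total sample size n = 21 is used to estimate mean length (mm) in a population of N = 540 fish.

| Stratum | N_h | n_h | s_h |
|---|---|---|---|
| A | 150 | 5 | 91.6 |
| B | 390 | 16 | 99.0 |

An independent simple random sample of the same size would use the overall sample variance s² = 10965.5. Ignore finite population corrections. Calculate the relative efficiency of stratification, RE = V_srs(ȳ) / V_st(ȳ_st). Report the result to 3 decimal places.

V̂(ȳ_st) = Σ W_h² s_h²/n_h, with W_h = N_h/N and N = 540:
  stratum A: (150/540)²·91.6²/5 = 129.484
  stratum B: (390/540)²·99.0²/16 = 319.516
V_st = 449
V_srs = s²/n = 10965.5/21 = 522.167
Relative efficiency = V_srs / V_st = 522.167/449 = 1.1630

RE ≈ 1.163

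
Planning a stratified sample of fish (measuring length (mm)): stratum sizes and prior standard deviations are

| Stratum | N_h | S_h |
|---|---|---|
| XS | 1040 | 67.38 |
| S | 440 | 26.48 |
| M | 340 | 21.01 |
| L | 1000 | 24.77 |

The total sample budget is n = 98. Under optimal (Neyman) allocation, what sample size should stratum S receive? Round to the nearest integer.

Neyman allocation: n_h = n · N_h S_h / Σ N_i S_i, with n = 98.
  stratum XS: N_h·S_h = 1040·67.38 = 70075.20
  stratum S: N_h·S_h = 440·26.48 = 11651.20
  stratum M: N_h·S_h = 340·21.01 = 7143.40
  stratum L: N_h·S_h = 1000·24.77 = 24770.00
Σ N_h S_h = 113639.80
n for stratum S = 98·11651.20/113639.80 = 10.048 → 10

10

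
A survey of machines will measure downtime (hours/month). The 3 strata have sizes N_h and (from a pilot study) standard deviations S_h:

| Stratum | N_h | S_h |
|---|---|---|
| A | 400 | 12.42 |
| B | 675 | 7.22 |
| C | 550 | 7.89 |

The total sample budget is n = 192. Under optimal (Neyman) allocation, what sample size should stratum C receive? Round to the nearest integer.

59

Neyman allocation: n_h = n · N_h S_h / Σ N_i S_i, with n = 192.
  stratum A: N_h·S_h = 400·12.42 = 4968.00
  stratum B: N_h·S_h = 675·7.22 = 4873.50
  stratum C: N_h·S_h = 550·7.89 = 4339.50
Σ N_h S_h = 14181.00
n for stratum C = 192·4339.50/14181.00 = 58.754 → 59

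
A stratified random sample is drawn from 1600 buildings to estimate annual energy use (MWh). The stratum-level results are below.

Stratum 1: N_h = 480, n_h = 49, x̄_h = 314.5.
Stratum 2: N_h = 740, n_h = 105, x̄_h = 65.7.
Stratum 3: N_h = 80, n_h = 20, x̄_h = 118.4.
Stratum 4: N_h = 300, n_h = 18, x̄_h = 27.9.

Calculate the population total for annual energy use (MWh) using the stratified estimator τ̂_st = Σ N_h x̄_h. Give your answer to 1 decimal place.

τ̂_st ≈ 217420.0

τ̂_st = Σ N_h x̄_h = 480·314.5 + 740·65.7 + 80·118.4 + 300·27.9 = 217420.0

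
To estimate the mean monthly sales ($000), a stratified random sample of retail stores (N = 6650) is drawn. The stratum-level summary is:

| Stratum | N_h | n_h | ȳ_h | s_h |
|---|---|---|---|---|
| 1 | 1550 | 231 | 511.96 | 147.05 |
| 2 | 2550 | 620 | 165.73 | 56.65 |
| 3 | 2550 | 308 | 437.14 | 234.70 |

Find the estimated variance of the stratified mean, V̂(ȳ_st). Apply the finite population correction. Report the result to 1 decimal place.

V̂(ȳ_st) ≈ 28.0

V̂(ȳ_st) = Σ W_h² (1 − n_h/N_h) s_h²/n_h, with W_h = N_h/N and N = 6650:
  stratum 1: (1550/6650)²·(1 − 231/1550)·147.05²/231 = 4.32764
  stratum 2: (2550/6650)²·(1 − 620/2550)·56.65²/620 = 0.576053
  stratum 3: (2550/6650)²·(1 − 308/2550)·234.70²/308 = 23.1211
V̂(ȳ_st) = 28.0248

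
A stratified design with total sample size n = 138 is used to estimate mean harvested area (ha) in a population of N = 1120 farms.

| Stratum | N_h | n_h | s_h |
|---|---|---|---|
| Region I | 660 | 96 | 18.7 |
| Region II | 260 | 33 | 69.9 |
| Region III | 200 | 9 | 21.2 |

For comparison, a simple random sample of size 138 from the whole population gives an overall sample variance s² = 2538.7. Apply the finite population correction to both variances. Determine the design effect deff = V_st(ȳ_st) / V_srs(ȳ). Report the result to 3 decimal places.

V̂(ȳ_st) = Σ W_h² (1 − n_h/N_h) s_h²/n_h, with W_h = N_h/N and N = 1120:
  stratum Region I: (660/1120)²·(1 − 96/660)·18.7²/96 = 1.08093
  stratum Region II: (260/1120)²·(1 − 33/260)·69.9²/33 = 6.96632
  stratum Region III: (200/1120)²·(1 − 9/200)·21.2²/9 = 1.52075
V_st = 9.568
V_srs = (1 − 138/1120)·2538.7/138 = 16.1297
deff = V_st / V_srs = 9.568/16.1297 = 0.5932

deff ≈ 0.593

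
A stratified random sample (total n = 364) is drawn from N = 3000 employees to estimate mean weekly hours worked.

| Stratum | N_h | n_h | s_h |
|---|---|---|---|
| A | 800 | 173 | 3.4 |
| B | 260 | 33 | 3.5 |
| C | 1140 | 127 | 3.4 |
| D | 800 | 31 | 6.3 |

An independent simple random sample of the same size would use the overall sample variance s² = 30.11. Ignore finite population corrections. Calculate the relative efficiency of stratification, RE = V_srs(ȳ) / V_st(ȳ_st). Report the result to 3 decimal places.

RE ≈ 0.740

V̂(ȳ_st) = Σ W_h² s_h²/n_h, with W_h = N_h/N and N = 3000:
  stratum A: (800/3000)²·3.4²/173 = 0.0047517
  stratum B: (260/3000)²·3.5²/33 = 0.00278822
  stratum C: (1140/3000)²·3.4²/127 = 0.0131438
  stratum D: (800/3000)²·6.3²/31 = 0.0910452
V_st = 0.111729
V_srs = s²/n = 30.11/364 = 0.0827198
Relative efficiency = V_srs / V_st = 0.0827198/0.111729 = 0.7404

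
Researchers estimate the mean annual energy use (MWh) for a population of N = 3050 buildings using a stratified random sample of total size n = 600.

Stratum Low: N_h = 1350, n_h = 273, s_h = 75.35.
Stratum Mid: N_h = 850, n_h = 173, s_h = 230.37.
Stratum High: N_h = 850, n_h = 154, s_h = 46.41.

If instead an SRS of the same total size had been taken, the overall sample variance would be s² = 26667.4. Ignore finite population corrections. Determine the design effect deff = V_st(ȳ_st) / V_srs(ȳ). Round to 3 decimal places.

V̂(ȳ_st) = Σ W_h² s_h²/n_h, with W_h = N_h/N and N = 3050:
  stratum Low: (1350/3050)²·75.35²/273 = 4.07448
  stratum Mid: (850/3050)²·230.37²/173 = 23.8256
  stratum High: (850/3050)²·46.41²/154 = 1.08628
V_st = 28.9864
V_srs = s²/n = 26667.4/600 = 44.4457
deff = V_st / V_srs = 28.9864/44.4457 = 0.6522

deff ≈ 0.652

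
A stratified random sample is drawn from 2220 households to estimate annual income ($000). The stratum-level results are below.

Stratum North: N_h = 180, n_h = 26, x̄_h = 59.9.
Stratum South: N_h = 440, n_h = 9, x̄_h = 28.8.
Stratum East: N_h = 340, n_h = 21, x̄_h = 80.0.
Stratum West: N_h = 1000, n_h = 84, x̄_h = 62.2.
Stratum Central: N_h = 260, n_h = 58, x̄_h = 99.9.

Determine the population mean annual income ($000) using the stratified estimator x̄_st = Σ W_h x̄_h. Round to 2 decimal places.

N = Σ N_h = 2220. Stratum weights W_h = N_h/N.
x̄_st = (180·59.9 + 440·28.8 + 340·80.0 + 1000·62.2 + 260·99.9) / 2220 = 62.5351

x̄_st ≈ 62.54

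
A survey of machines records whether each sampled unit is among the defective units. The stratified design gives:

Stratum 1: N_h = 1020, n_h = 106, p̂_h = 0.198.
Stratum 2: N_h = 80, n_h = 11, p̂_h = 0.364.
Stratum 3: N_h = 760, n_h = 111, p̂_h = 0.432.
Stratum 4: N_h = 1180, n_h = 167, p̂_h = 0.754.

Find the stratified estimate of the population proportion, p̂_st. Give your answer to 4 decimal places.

N = 3040; stratum weights W_h = N_h/N.
p̂_st = Σ W_h p̂_h = (1020·0.198 + 80·0.364 + 760·0.432 + 1180·0.754)/3040 = 0.47668

p̂_st ≈ 0.4767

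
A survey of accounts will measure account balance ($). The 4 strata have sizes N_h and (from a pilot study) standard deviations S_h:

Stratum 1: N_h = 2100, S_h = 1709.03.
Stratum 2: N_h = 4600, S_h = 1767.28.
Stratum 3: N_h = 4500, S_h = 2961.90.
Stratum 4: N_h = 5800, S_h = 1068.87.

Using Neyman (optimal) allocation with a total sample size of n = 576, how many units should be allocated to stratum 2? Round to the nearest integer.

150

Neyman allocation: n_h = n · N_h S_h / Σ N_i S_i, with n = 576.
  stratum 1: N_h·S_h = 2100·1709.03 = 3588963.00
  stratum 2: N_h·S_h = 4600·1767.28 = 8129488.00
  stratum 3: N_h·S_h = 4500·2961.90 = 13328550.00
  stratum 4: N_h·S_h = 5800·1068.87 = 6199446.00
Σ N_h S_h = 31246447.00
n for stratum 2 = 576·8129488.00/31246447.00 = 149.860 → 150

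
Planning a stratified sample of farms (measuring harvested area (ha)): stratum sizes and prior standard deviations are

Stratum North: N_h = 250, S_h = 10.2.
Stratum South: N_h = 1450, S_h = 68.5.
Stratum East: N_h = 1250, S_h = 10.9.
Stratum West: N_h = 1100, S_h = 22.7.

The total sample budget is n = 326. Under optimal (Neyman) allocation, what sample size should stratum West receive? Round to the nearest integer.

Neyman allocation: n_h = n · N_h S_h / Σ N_i S_i, with n = 326.
  stratum North: N_h·S_h = 250·10.2 = 2550.00
  stratum South: N_h·S_h = 1450·68.5 = 99325.00
  stratum East: N_h·S_h = 1250·10.9 = 13625.00
  stratum West: N_h·S_h = 1100·22.7 = 24970.00
Σ N_h S_h = 140470.00
n for stratum West = 326·24970.00/140470.00 = 57.950 → 58

58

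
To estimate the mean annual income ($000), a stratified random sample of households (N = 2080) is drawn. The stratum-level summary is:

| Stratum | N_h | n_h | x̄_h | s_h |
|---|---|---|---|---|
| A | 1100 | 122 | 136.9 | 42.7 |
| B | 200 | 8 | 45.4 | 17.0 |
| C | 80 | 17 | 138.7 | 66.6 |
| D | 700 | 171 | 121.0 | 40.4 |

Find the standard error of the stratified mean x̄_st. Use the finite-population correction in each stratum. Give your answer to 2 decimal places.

V̂(x̄_st) = Σ W_h² (1 − n_h/N_h) s_h²/n_h, with W_h = N_h/N and N = 2080:
  stratum A: (1100/2080)²·(1 − 122/1100)·42.7²/122 = 3.71621
  stratum B: (200/2080)²·(1 − 8/200)·17.0²/8 = 0.320636
  stratum C: (80/2080)²·(1 − 17/80)·66.6²/17 = 0.303951
  stratum D: (700/2080)²·(1 − 171/700)·40.4²/171 = 0.816947
V̂(x̄_st) = 5.15775
SE(x̄_st) = √5.15775 = 2.27107

SE(x̄_st) ≈ 2.27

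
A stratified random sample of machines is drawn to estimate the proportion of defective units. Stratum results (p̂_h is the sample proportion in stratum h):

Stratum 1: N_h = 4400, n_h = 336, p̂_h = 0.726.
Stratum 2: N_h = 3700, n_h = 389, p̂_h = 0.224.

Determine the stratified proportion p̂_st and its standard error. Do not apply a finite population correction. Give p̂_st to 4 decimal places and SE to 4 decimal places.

p̂_st ≈ 0.4967, SE ≈ 0.0164

N = 8100; stratum weights W_h = N_h/N.
p̂_st = Σ W_h p̂_h = (4400·0.726 + 3700·0.224)/8100 = 0.49669
V̂(p̂_st) = Σ W_h² p̂_h(1−p̂_h)/(n_h−1):
  stratum 1: (4400/8100)²·0.726·0.274/335 = 0.000175218
  stratum 2: (3700/8100)²·0.224·0.776/388 = 9.34784e-05
V̂(p̂_st) = 0.000268696; SE = √V̂ = 0.0163919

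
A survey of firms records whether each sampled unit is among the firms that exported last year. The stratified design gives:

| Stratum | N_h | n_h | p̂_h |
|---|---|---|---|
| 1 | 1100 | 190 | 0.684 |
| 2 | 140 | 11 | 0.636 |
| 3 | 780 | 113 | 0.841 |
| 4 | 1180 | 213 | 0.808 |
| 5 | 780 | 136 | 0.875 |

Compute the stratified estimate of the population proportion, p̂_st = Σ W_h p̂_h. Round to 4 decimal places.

p̂_st ≈ 0.7873

N = 3980; stratum weights W_h = N_h/N.
p̂_st = Σ W_h p̂_h = (1100·0.684 + 140·0.636 + 780·0.841 + 1180·0.808 + 780·0.875)/3980 = 0.78728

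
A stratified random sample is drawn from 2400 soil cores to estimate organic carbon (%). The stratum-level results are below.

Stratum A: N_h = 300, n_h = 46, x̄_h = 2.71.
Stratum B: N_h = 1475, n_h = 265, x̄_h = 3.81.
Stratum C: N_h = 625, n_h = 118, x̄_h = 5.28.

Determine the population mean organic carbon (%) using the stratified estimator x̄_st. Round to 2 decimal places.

x̄_st ≈ 4.06

N = Σ N_h = 2400. Stratum weights W_h = N_h/N.
x̄_st = (300·2.71 + 1475·3.81 + 625·5.28) / 2400 = 4.0553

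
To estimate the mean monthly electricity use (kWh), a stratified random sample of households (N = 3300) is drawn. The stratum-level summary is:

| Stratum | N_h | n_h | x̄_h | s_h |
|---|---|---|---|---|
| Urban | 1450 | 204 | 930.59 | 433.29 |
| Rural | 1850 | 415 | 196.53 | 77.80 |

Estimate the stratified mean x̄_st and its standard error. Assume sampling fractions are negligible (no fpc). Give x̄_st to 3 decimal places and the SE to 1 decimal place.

x̄_st = Σ W_h x̄_h = (1450·930.59 + 1850·196.53)/3300 = 519.07152
V̂(x̄_st) = Σ W_h² s_h²/n_h, with W_h = N_h/N and N = 3300:
  stratum Urban: (1450/3300)²·433.29²/204 = 177.679
  stratum Rural: (1850/3300)²·77.80²/415 = 4.58381
V̂(x̄_st) = 182.262
SE(x̄_st) = √182.262 = 13.5005

x̄_st ≈ 519.072, SE ≈ 13.5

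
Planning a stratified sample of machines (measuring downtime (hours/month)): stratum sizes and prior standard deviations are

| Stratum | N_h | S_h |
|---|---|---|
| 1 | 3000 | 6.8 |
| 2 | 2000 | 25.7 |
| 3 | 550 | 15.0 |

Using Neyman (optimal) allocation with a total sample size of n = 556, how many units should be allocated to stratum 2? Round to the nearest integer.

357

Neyman allocation: n_h = n · N_h S_h / Σ N_i S_i, with n = 556.
  stratum 1: N_h·S_h = 3000·6.8 = 20400.00
  stratum 2: N_h·S_h = 2000·25.7 = 51400.00
  stratum 3: N_h·S_h = 550·15.0 = 8250.00
Σ N_h S_h = 80050.00
n for stratum 2 = 556·51400.00/80050.00 = 357.007 → 357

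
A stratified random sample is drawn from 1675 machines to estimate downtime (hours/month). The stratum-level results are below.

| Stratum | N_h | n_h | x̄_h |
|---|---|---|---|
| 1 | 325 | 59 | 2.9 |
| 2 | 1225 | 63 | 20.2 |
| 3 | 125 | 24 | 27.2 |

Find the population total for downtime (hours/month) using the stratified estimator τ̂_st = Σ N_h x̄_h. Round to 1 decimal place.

τ̂_st = Σ N_h x̄_h = 325·2.9 + 1225·20.2 + 125·27.2 = 29087.5

τ̂_st ≈ 29087.5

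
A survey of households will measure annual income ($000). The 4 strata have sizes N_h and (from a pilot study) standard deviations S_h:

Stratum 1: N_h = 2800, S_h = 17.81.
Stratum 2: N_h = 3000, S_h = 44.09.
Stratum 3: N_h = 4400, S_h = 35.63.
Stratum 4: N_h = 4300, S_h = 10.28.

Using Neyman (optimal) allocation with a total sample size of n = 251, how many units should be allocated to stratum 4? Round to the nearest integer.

Neyman allocation: n_h = n · N_h S_h / Σ N_i S_i, with n = 251.
  stratum 1: N_h·S_h = 2800·17.81 = 49868.00
  stratum 2: N_h·S_h = 3000·44.09 = 132270.00
  stratum 3: N_h·S_h = 4400·35.63 = 156772.00
  stratum 4: N_h·S_h = 4300·10.28 = 44204.00
Σ N_h S_h = 383114.00
n for stratum 4 = 251·44204.00/383114.00 = 28.961 → 29

29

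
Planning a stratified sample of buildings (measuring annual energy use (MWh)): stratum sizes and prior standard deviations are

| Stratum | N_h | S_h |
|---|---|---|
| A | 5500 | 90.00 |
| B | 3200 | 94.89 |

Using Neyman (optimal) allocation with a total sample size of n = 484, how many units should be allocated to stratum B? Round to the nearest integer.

184

Neyman allocation: n_h = n · N_h S_h / Σ N_i S_i, with n = 484.
  stratum A: N_h·S_h = 5500·90.00 = 495000.00
  stratum B: N_h·S_h = 3200·94.89 = 303648.00
Σ N_h S_h = 798648.00
n for stratum B = 484·303648.00/798648.00 = 184.018 → 184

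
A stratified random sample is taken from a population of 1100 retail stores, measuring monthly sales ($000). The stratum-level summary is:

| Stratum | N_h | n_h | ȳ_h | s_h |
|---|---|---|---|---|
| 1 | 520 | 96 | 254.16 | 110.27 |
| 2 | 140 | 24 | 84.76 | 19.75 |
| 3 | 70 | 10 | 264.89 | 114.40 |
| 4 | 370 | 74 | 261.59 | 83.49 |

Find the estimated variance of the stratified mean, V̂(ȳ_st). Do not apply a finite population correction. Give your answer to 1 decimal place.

V̂(ȳ_st) = Σ W_h² s_h²/n_h, with W_h = N_h/N and N = 1100:
  stratum 1: (520/1100)²·110.27²/96 = 28.3051
  stratum 2: (140/1100)²·19.75²/24 = 0.263265
  stratum 3: (70/1100)²·114.40²/10 = 5.29984
  stratum 4: (370/1100)²·83.49²/74 = 10.6575
V̂(ȳ_st) = 44.5257

V̂(ȳ_st) ≈ 44.5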